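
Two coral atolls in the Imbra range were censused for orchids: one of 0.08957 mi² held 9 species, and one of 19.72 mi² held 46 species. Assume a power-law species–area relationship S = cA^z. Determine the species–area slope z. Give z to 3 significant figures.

Taking logs: ln S = ln c + z ln A, so z = (ln S₂ − ln S₁)/(ln A₂ − ln A₁).
z = ln(46/9) / ln(19.72/0.08957) = ln(5.111) / ln(220.2) = 1.6314 / 5.3944 = 0.3024

0.302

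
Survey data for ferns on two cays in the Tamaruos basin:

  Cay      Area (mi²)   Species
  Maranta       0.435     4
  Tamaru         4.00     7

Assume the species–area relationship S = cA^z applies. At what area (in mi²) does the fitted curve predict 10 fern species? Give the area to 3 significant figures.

z = ln(7/4) / ln(4/0.435) = 0.5596 / 2.2187 = 0.2522
c = 4 / 0.435^0.2522 = 4 / 0.8106 = 4.934
A = (10/4.934)^(1/0.2522) ⇒ ln A = ln(2.027)/0.2522 = 2.8004
A = e^2.8004 ≈ 16.45 mi²

16.5 mi²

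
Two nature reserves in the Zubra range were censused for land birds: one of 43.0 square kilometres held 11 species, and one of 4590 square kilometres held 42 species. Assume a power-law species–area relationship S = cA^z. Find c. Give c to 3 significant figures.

3.74

z = ln(S₂/S₁) / ln(A₂/A₁) = ln(42/11) / ln(4590/43) = 1.3398 / 4.6704 = 0.2869
c = S₁ / A₁^z = 11 / 43^0.2869 = 11 / 2.942 = 3.739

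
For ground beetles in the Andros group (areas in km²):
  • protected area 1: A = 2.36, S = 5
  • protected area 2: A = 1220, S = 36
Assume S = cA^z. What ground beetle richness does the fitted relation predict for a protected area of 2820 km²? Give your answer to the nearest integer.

47

z = ln(36/5) / ln(1220/2.36) = 1.9741 / 6.2479 = 0.3160
c = 5 / 2.36^0.3160 = 5 / 1.312 = 3.812
S₃ = 3.812 × 2820^0.3160 = 3.812 × 12.31 ≈ 46.91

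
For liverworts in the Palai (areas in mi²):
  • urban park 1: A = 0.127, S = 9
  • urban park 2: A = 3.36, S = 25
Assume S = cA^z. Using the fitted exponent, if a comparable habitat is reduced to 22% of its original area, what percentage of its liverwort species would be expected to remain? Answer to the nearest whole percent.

62%

z = ln(25/9) / ln(3.36/0.127) = 1.0217 / 3.2755 = 0.3119
S_new/S_old = (A_new/A_old)^z = 0.22^0.3119 = exp(0.3119 × -1.5141) = 0.6236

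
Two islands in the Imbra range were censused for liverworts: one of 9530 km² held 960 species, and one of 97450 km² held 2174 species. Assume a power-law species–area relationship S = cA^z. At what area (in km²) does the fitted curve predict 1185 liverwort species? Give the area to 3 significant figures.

z = ln(2174/960) / ln(97450/9530) = 0.8174 / 2.3249 = 0.3516
c = 960 / 9530^0.3516 = 960 / 25.06 = 38.31
A = (1185/38.31)^(1/0.3516) ⇒ ln A = ln(30.93)/0.3516 = 9.7611
A = e^9.7611 ≈ 17346 km²

17300 km²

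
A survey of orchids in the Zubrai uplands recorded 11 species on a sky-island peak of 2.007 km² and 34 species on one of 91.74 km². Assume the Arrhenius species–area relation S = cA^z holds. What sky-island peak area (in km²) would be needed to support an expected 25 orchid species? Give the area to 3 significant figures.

32.4 km²

z = ln(34/11) / ln(91.74/2.007) = 1.1285 / 3.8223 = 0.2952
c = 11 / 2.007^0.2952 = 11 / 1.228 = 8.955
A = (25/8.955)^(1/0.2952) ⇒ ln A = ln(2.792)/0.2952 = 3.4775
A = e^3.4775 ≈ 32.38 km²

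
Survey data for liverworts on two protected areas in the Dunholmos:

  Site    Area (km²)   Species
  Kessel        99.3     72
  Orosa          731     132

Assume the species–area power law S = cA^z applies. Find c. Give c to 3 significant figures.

17.8

z = ln(S₂/S₁) / ln(A₂/A₁) = ln(132/72) / ln(731/99.3) = 0.6061 / 1.9963 = 0.3036
c = S₁ / A₁^z = 72 / 99.3^0.3036 = 72 / 4.04 = 17.82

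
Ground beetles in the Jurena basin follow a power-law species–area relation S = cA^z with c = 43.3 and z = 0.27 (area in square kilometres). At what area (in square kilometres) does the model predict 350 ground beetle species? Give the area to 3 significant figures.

2300 square kilometres

350 = 43.3 × A^0.27  ⇒  A^0.27 = 350/43.3 = 8.083
ln A = ln(8.083) / 0.27 = 2.0898 / 0.27 = 7.7399
A = e^7.7399 ≈ 2298 square kilometres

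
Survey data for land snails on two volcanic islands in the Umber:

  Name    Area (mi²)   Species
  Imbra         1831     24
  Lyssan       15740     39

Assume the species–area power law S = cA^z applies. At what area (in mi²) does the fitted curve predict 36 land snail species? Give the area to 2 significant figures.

11000 mi²

z = ln(39/24) / ln(15740/1831) = 0.4855 / 2.1513 = 0.2257
c = 24 / 1831^0.2257 = 24 / 5.449 = 4.405
A = (36/4.405)^(1/0.2257) ⇒ ln A = ln(8.173)/0.2257 = 9.3093
A = e^9.3093 ≈ 11040 mi²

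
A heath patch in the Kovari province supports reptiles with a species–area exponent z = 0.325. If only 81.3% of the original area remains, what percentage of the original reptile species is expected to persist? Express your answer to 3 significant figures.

93.5%

S_new/S_old = (A_new/A_old)^z = 0.813^0.325
= exp(0.325 × ln 0.813) = exp(0.325 × -0.2070) = exp(-0.0673) ≈ 0.9349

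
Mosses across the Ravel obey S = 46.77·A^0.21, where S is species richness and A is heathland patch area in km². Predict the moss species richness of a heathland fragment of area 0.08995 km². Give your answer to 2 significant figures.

S = 46.77 × 0.08995^0.21
ln S = ln 46.77 + 0.21 × ln 0.08995 = 3.8452 + 0.21 × -2.4085 = 3.3395
S = e^3.3395 ≈ 28.2

28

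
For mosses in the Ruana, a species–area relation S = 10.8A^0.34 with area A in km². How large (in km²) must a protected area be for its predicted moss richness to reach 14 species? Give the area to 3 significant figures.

14 = 10.8 × A^0.34  ⇒  A^0.34 = 14/10.8 = 1.296
ln A = ln(1.296) / 0.34 = 0.2595 / 0.34 = 0.7633
A = e^0.7633 ≈ 2.145 km²

2.15 km²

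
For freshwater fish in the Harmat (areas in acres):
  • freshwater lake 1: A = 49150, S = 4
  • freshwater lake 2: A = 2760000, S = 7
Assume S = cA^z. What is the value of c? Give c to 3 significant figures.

z = ln(S₂/S₁) / ln(A₂/A₁) = ln(7/4) / ln(2760000/49150) = 0.5596 / 4.0281 = 0.1389
c = S₁ / A₁^z = 4 / 49150^0.1389 = 4 / 4.485 = 0.8918

0.892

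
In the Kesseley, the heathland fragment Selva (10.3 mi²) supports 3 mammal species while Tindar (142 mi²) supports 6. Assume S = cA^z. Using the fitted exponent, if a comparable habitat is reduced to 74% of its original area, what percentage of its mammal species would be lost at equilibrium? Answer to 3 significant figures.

7.65%

z = ln(6/3) / ln(142/10.3) = 0.6931 / 2.6237 = 0.2642
S_new/S_old = (A_new/A_old)^z = 0.74^0.2642 = exp(0.2642 × -0.3011) = 0.9235
Fraction lost = 1 − 0.9235 = 0.07647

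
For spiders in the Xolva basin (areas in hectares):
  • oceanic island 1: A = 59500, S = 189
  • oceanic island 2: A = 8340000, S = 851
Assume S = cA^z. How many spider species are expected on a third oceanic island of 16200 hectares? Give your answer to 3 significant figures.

z = ln(851/189) / ln(8340000/59500) = 1.5047 / 4.9428 = 0.3044
c = 189 / 59500^0.3044 = 189 / 28.41 = 6.653
S₃ = 6.653 × 16200^0.3044 = 6.653 × 19.12 ≈ 127.2

127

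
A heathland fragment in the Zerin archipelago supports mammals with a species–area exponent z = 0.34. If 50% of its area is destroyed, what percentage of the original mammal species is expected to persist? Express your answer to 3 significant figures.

S_new/S_old = (A_new/A_old)^z = 0.5^0.34
= exp(0.34 × ln 0.5) = exp(0.34 × -0.6931) = exp(-0.2357) ≈ 0.79

79.0%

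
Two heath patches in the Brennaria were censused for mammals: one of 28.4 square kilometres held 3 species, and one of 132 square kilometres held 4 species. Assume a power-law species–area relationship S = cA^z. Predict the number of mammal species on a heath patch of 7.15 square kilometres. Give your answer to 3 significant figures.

2.32

z = ln(4/3) / ln(132/28.4) = 0.2877 / 1.5364 = 0.1872
c = 3 / 28.4^0.1872 = 3 / 1.871 = 1.603
S₃ = 1.603 × 7.15^0.1872 = 1.603 × 1.445 ≈ 2.317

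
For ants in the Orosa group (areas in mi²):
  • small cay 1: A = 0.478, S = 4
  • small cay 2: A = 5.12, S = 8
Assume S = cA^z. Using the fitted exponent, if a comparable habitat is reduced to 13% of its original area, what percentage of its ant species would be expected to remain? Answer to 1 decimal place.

z = ln(8/4) / ln(5.12/0.478) = 0.6931 / 2.3713 = 0.2923
S_new/S_old = (A_new/A_old)^z = 0.13^0.2923 = exp(0.2923 × -2.0402) = 0.5508

55.1%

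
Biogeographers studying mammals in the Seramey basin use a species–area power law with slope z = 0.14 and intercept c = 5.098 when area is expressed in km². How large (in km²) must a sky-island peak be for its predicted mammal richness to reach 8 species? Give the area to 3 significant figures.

25.0 km²

8 = 5.098 × A^0.14  ⇒  A^0.14 = 8/5.098 = 1.569
ln A = ln(1.569) / 0.14 = 0.4506 / 0.14 = 3.2185
A = e^3.2185 ≈ 24.99 km²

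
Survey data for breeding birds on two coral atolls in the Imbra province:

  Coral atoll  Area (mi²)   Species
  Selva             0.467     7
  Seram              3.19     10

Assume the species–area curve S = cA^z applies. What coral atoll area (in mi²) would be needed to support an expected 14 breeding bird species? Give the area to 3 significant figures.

19.5 mi²

z = ln(10/7) / ln(3.19/0.467) = 0.3567 / 1.9214 = 0.1856
c = 7 / 0.467^0.1856 = 7 / 0.8682 = 8.063
A = (14/8.063)^(1/0.1856) ⇒ ln A = ln(1.736)/0.1856 = 2.9726
A = e^2.9726 ≈ 19.54 mi²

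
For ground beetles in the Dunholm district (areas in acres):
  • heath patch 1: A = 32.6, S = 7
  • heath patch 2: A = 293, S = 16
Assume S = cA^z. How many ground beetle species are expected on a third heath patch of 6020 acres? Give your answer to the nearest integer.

50

z = ln(16/7) / ln(293/32.6) = 0.8267 / 2.1959 = 0.3765
c = 7 / 32.6^0.3765 = 7 / 3.713 = 1.885
S₃ = 1.885 × 6020^0.3765 = 1.885 × 26.48 ≈ 49.93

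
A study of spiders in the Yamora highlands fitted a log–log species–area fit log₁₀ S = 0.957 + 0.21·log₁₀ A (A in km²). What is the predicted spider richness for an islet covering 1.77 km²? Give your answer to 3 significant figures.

10.2

S = 9.057 × 1.77^0.21
ln S = ln 9.057 + 0.21 × ln 1.77 = 2.2036 + 0.21 × 0.5710 = 2.3235
S = e^2.3235 ≈ 10.21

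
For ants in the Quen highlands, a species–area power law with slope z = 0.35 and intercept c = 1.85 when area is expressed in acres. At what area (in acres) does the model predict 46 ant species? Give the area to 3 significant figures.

9710 acres

46 = 1.85 × A^0.35  ⇒  A^0.35 = 46/1.85 = 24.86
ln A = ln(24.86) / 0.35 = 3.2135 / 0.35 = 9.1813
A = e^9.1813 ≈ 9714 acres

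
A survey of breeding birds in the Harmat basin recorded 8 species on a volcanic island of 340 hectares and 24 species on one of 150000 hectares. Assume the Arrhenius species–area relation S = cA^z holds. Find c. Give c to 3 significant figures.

2.79

z = ln(S₂/S₁) / ln(A₂/A₁) = ln(24/8) / ln(150000/340) = 1.0986 / 6.0894 = 0.1804
c = S₁ / A₁^z = 8 / 340^0.1804 = 8 / 2.862 = 2.795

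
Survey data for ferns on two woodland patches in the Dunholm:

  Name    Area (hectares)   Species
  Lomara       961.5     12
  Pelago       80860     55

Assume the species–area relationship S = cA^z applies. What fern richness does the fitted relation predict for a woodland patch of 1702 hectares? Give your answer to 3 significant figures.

14.6

z = ln(55/12) / ln(80860/961.5) = 1.5224 / 4.4320 = 0.3435
c = 12 / 961.5^0.3435 = 12 / 10.58 = 1.134
S₃ = 1.134 × 1702^0.3435 = 1.134 × 12.88 ≈ 14.6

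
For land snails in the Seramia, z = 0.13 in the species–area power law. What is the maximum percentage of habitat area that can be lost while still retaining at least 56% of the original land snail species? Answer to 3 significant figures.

Need (A_new/A_old)^0.13 = 0.56, so A_new/A_old = 0.56^(1/0.13) = 0.56^7.692
ln(A_new/A_old) = ln 0.56 / 0.13 = -0.5798 / 0.13 = -4.4601
A_new/A_old = e^-4.4601 ≈ 0.01156
Fraction that can be lost = 1 − 0.01156 = 0.9884

98.8%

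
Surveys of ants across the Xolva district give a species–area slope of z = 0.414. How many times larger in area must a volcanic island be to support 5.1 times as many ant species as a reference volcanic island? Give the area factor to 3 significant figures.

51.2

(A₂/A₁)^0.414 = 5.1, so A₂/A₁ = 5.1^(1/0.414) = 5.1^2.415
ln(A₂/A₁) = ln 5.1 / 0.414 = 1.6292 / 0.414 = 3.9354
A₂/A₁ = e^3.9354 ≈ 51.18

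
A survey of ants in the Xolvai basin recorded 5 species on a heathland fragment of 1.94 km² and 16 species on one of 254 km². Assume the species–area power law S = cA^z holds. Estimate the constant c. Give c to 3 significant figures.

z = ln(S₂/S₁) / ln(A₂/A₁) = ln(16/5) / ln(254/1.94) = 1.1632 / 4.8746 = 0.2386
c = S₁ / A₁^z = 5 / 1.94^0.2386 = 5 / 1.171 = 4.269

4.27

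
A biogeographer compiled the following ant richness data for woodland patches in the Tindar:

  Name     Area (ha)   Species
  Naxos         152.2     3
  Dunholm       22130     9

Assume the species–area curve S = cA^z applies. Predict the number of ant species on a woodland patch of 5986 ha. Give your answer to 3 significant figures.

z = ln(9/3) / ln(22130/152.2) = 1.0986 / 4.9795 = 0.2206
c = 3 / 152.2^0.2206 = 3 / 3.03 = 0.99
S₃ = 0.99 × 5986^0.2206 = 0.99 × 6.813 ≈ 6.745

6.74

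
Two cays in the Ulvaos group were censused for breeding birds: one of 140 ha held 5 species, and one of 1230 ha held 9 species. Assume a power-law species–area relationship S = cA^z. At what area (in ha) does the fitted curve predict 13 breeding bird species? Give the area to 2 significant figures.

4800 ha

z = ln(9/5) / ln(1230/140) = 0.5878 / 2.1731 = 0.2705
c = 5 / 140^0.2705 = 5 / 3.806 = 1.314
A = (13/1.314)^(1/0.2705) ⇒ ln A = ln(9.896)/0.2705 = 8.4743
A = e^8.4743 ≈ 4790 ha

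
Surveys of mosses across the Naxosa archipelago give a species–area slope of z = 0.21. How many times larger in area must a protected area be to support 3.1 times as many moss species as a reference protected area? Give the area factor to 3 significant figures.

(A₂/A₁)^0.21 = 3.1, so A₂/A₁ = 3.1^(1/0.21) = 3.1^4.762
ln(A₂/A₁) = ln 3.1 / 0.21 = 1.1314 / 0.21 = 5.3876
A₂/A₁ = e^5.3876 ≈ 218.7

219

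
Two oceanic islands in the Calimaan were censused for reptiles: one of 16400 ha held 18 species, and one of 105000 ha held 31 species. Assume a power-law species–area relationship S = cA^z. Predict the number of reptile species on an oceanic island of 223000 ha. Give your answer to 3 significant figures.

z = ln(31/18) / ln(105000/16400) = 0.5436 / 1.8567 = 0.2928
c = 18 / 16400^0.2928 = 18 / 17.14 = 1.05
S₃ = 1.05 × 223000^0.2928 = 1.05 × 36.81 ≈ 38.65

38.6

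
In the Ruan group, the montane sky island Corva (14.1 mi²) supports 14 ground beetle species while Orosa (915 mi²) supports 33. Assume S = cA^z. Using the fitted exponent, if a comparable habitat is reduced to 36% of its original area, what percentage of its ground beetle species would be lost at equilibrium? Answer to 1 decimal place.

18.9%

z = ln(33/14) / ln(915/14.1) = 0.8575 / 4.1727 = 0.2055
S_new/S_old = (A_new/A_old)^z = 0.36^0.2055 = exp(0.2055 × -1.0217) = 0.8106
Fraction lost = 1 − 0.8106 = 0.1894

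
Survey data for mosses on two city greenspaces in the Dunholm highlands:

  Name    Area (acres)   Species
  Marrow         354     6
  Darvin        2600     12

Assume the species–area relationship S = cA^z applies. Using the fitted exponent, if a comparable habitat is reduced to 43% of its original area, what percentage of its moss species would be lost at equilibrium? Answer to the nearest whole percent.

z = ln(12/6) / ln(2600/354) = 0.6931 / 1.9940 = 0.3476
S_new/S_old = (A_new/A_old)^z = 0.43^0.3476 = exp(0.3476 × -0.8440) = 0.7457
Fraction lost = 1 − 0.7457 = 0.2543

25%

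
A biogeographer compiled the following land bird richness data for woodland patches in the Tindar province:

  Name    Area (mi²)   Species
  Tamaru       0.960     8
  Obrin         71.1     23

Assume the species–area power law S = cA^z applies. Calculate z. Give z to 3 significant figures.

0.245

Taking logs: ln S = ln c + z ln A, so z = (ln S₂ − ln S₁)/(ln A₂ − ln A₁).
z = ln(23/8) / ln(71.1/0.96) = ln(2.875) / ln(74.06) = 1.0561 / 4.3049 = 0.2453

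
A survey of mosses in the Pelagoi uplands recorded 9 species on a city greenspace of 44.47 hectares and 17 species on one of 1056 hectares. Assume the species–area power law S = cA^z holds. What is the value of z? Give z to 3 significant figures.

0.201

Taking logs: ln S = ln c + z ln A, so z = (ln S₂ − ln S₁)/(ln A₂ − ln A₁).
z = ln(17/9) / ln(1056/44.47) = ln(1.889) / ln(23.75) = 0.6360 / 3.1674 = 0.2008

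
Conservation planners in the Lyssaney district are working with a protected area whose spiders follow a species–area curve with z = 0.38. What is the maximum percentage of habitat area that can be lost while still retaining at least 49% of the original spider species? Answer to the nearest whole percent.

Need (A_new/A_old)^0.38 = 0.49, so A_new/A_old = 0.49^(1/0.38) = 0.49^2.632
ln(A_new/A_old) = ln 0.49 / 0.38 = -0.7133 / 0.38 = -1.8772
A_new/A_old = e^-1.8772 ≈ 0.153
Fraction that can be lost = 1 − 0.153 = 0.847

85%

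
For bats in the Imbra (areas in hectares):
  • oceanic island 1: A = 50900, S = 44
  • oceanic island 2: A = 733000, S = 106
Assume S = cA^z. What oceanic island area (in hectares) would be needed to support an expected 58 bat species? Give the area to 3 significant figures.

z = ln(106/44) / ln(733000/50900) = 0.8792 / 2.6673 = 0.3296
c = 44 / 50900^0.3296 = 44 / 35.61 = 1.236
A = (58/1.236)^(1/0.3296) ⇒ ln A = ln(46.94)/0.3296 = 11.6757
A = e^11.6757 ≈ 117672 hectares

118000 hectares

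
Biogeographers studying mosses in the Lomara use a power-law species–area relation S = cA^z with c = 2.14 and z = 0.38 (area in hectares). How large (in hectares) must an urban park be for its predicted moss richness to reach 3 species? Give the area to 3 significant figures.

3 = 2.14 × A^0.38  ⇒  A^0.38 = 3/2.14 = 1.402
ln A = ln(1.402) / 0.38 = 0.3378 / 0.38 = 0.8890
A = e^0.8890 ≈ 2.433 hectares

2.43 hectares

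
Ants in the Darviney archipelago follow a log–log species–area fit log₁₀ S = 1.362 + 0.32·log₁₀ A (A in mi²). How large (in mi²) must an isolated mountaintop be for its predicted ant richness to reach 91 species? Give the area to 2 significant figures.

73 mi²

91 = 23.01 × A^0.32  ⇒  A^0.32 = 91/23.01 = 3.954
ln A = ln(3.954) / 0.32 = 1.3747 / 0.32 = 4.2961
A = e^4.2961 ≈ 73.41 mi²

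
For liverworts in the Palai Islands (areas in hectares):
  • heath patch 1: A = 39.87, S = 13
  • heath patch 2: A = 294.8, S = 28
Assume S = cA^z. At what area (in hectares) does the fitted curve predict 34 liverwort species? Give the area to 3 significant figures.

489 hectares

z = ln(28/13) / ln(294.8/39.87) = 0.7673 / 2.0007 = 0.3835
c = 13 / 39.87^0.3835 = 13 / 4.11 = 3.163
A = (34/3.163)^(1/0.3835) ⇒ ln A = ln(10.75)/0.3835 = 6.1926
A = e^6.1926 ≈ 489.1 hectares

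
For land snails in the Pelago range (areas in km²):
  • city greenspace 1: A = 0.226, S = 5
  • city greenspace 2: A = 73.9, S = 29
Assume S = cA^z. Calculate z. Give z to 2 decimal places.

0.30

Taking logs: ln S = ln c + z ln A, so z = (ln S₂ − ln S₁)/(ln A₂ − ln A₁).
z = ln(29/5) / ln(73.9/0.226) = ln(5.8) / ln(327) = 1.7579 / 5.7899 = 0.3036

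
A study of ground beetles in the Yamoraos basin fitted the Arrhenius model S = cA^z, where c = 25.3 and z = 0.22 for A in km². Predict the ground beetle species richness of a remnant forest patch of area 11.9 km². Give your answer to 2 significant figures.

S = 25.3 × 11.9^0.22 = 25.3 × 1.724 ≈ 43.63

44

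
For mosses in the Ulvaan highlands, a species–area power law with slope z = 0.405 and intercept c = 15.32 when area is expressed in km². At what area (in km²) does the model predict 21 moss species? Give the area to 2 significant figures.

2.2 km²

21 = 15.32 × A^0.405  ⇒  A^0.405 = 21/15.32 = 1.371
ln A = ln(1.371) / 0.405 = 0.3154 / 0.405 = 0.7787
A = e^0.7787 ≈ 2.179 km²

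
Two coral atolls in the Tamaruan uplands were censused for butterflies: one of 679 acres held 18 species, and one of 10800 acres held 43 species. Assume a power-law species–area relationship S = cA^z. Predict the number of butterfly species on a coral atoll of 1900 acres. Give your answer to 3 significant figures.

24.9

z = ln(43/18) / ln(10800/679) = 0.8708 / 2.7667 = 0.3148
c = 18 / 679^0.3148 = 18 / 7.787 = 2.312
S₃ = 2.312 × 1900^0.3148 = 2.312 × 10.76 ≈ 24.88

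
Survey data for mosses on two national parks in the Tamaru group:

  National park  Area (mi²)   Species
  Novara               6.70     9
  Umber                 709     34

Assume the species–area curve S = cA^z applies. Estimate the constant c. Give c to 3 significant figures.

5.23

z = ln(S₂/S₁) / ln(A₂/A₁) = ln(34/9) / ln(709/6.7) = 1.3291 / 4.6617 = 0.2851
c = S₁ / A₁^z = 9 / 6.7^0.2851 = 9 / 1.72 = 5.233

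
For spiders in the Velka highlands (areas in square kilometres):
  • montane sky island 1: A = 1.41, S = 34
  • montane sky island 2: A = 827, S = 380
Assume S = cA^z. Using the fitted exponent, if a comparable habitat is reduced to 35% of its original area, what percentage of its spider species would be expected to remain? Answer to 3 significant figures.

z = ln(380/34) / ln(827/1.41) = 2.4138 / 6.3742 = 0.3787
S_new/S_old = (A_new/A_old)^z = 0.35^0.3787 = exp(0.3787 × -1.0498) = 0.672

67.2%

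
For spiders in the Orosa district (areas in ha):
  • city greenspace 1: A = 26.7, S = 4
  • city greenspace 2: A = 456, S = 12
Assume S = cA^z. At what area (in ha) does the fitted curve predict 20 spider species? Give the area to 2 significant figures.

1700 ha

z = ln(12/4) / ln(456/26.7) = 1.0986 / 2.8378 = 0.3871
c = 4 / 26.7^0.3871 = 4 / 3.567 = 1.122
A = (20/1.122)^(1/0.3871) ⇒ ln A = ln(17.83)/0.3871 = 7.4420
A = e^7.4420 ≈ 1706 ha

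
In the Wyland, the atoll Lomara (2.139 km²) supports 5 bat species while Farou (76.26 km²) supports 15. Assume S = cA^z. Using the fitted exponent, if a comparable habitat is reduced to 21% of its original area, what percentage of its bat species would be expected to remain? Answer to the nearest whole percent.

62%

z = ln(15/5) / ln(76.26/2.139) = 1.0986 / 3.5738 = 0.3074
S_new/S_old = (A_new/A_old)^z = 0.21^0.3074 = exp(0.3074 × -1.5606) = 0.6189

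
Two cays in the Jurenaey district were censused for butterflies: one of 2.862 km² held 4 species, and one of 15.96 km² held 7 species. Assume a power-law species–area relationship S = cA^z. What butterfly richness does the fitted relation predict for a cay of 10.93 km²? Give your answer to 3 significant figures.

z = ln(7/4) / ln(15.96/2.862) = 0.5596 / 1.7186 = 0.3256
c = 4 / 2.862^0.3256 = 4 / 1.408 = 2.84
S₃ = 2.84 × 10.93^0.3256 = 2.84 × 2.179 ≈ 6.188

6.19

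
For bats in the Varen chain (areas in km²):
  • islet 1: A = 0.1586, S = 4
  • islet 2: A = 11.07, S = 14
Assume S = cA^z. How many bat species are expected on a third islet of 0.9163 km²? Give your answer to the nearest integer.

7

z = ln(14/4) / ln(11.07/0.1586) = 1.2528 / 4.2456 = 0.2951
c = 4 / 0.1586^0.2951 = 4 / 0.5808 = 6.887
S₃ = 6.887 × 0.9163^0.2951 = 6.887 × 0.9745 ≈ 6.712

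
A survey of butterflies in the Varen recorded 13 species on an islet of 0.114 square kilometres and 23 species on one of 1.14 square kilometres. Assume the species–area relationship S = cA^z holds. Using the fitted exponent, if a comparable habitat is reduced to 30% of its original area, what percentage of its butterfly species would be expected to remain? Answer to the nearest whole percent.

z = ln(23/13) / ln(1.14/0.114) = 0.5705 / 2.3026 = 0.2478
S_new/S_old = (A_new/A_old)^z = 0.3^0.2478 = exp(0.2478 × -1.2040) = 0.7421

74%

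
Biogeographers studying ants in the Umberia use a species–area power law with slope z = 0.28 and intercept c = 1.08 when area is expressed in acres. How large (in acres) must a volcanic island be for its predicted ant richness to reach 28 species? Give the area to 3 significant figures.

112000 acres

28 = 1.08 × A^0.28  ⇒  A^0.28 = 28/1.08 = 25.93
ln A = ln(25.93) / 0.28 = 3.2552 / 0.28 = 11.6259
A = e^11.6259 ≈ 111957 acres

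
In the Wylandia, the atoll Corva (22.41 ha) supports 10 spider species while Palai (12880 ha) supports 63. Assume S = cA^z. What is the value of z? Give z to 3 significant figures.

0.290

Taking logs: ln S = ln c + z ln A, so z = (ln S₂ − ln S₁)/(ln A₂ − ln A₁).
z = ln(63/10) / ln(12880/22.41) = ln(6.3) / ln(574.7) = 1.8405 / 6.3539 = 0.2897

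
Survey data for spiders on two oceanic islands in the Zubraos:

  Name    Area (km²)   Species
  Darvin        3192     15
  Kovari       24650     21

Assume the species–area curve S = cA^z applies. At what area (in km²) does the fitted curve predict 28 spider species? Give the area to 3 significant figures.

z = ln(21/15) / ln(24650/3192) = 0.3365 / 2.0441 = 0.1646
c = 15 / 3192^0.1646 = 15 / 3.774 = 3.975
A = (28/3.975)^(1/0.1646) ⇒ ln A = ln(7.045)/0.1646 = 11.8603
A = e^11.8603 ≈ 141528 km²

142000 km²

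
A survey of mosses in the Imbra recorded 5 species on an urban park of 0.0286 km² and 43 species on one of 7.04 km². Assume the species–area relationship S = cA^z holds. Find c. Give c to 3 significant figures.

20.1

z = ln(S₂/S₁) / ln(A₂/A₁) = ln(43/5) / ln(7.04/0.0286) = 2.1518 / 5.5060 = 0.3908
c = S₁ / A₁^z = 5 / 0.0286^0.3908 = 5 / 0.2493 = 20.06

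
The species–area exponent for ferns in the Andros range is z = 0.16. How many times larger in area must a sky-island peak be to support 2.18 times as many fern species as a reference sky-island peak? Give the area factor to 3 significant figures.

(A₂/A₁)^0.16 = 2.18, so A₂/A₁ = 2.18^(1/0.16) = 2.18^6.25
ln(A₂/A₁) = ln 2.18 / 0.16 = 0.7793 / 0.16 = 4.8708
A₂/A₁ = e^4.8708 ≈ 130.4

130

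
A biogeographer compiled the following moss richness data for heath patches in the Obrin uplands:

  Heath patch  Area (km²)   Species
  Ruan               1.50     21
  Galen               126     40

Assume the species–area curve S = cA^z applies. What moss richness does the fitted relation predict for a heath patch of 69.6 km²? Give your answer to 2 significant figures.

z = ln(40/21) / ln(126/1.5) = 0.6444 / 4.4308 = 0.1454
c = 21 / 1.5^0.1454 = 21 / 1.061 = 19.8
S₃ = 19.8 × 69.6^0.1454 = 19.8 × 1.853 ≈ 36.69

37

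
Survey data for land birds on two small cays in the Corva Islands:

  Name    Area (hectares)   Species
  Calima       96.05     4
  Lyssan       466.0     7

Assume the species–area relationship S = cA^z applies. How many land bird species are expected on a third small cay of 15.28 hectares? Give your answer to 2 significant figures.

z = ln(7/4) / ln(466/96.05) = 0.5596 / 1.5793 = 0.3543
c = 4 / 96.05^0.3543 = 4 / 5.041 = 0.7936
S₃ = 0.7936 × 15.28^0.3543 = 0.7936 × 2.628 ≈ 2.085

2.1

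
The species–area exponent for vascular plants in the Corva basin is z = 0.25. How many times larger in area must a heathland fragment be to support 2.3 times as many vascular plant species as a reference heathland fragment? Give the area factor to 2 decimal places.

(A₂/A₁)^0.25 = 2.3, so A₂/A₁ = 2.3^(1/0.25) = 2.3^4
ln(A₂/A₁) = ln 2.3 / 0.25 = 0.8329 / 0.25 = 3.3316
A₂/A₁ = e^3.3316 ≈ 27.98

27.98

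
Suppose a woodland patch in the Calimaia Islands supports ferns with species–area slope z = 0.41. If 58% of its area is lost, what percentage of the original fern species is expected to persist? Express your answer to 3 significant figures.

S_new/S_old = (A_new/A_old)^z = 0.42^0.41
= exp(0.41 × ln 0.42) = exp(0.41 × -0.8675) = exp(-0.3557) ≈ 0.7007

70.1%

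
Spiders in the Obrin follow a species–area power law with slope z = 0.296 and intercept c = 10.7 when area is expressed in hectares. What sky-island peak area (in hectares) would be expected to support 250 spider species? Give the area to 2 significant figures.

42000 hectares

250 = 10.7 × A^0.296  ⇒  A^0.296 = 250/10.7 = 23.36
ln A = ln(23.36) / 0.296 = 3.1512 / 0.296 = 10.6460
A = e^10.6460 ≈ 42024 hectares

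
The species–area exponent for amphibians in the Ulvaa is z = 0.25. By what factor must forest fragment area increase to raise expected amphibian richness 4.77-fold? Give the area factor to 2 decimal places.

(A₂/A₁)^0.25 = 4.77, so A₂/A₁ = 4.77^(1/0.25) = 4.77^4
ln(A₂/A₁) = ln 4.77 / 0.25 = 1.5623 / 0.25 = 6.2494
A₂/A₁ = e^6.2494 ≈ 517.7

517.69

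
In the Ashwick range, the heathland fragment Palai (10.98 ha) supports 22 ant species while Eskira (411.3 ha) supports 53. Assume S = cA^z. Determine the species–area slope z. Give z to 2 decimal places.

0.24

Taking logs: ln S = ln c + z ln A, so z = (ln S₂ − ln S₁)/(ln A₂ − ln A₁).
z = ln(53/22) / ln(411.3/10.98) = ln(2.409) / ln(37.46) = 0.8792 / 3.6232 = 0.2427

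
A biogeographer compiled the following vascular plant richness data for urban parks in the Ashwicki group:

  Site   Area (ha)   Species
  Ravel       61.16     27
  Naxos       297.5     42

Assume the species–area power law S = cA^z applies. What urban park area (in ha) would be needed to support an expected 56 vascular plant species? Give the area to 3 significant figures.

833 ha

z = ln(42/27) / ln(297.5/61.16) = 0.4418 / 1.5819 = 0.2793
c = 27 / 61.16^0.2793 = 27 / 3.155 = 8.559
A = (56/8.559)^(1/0.2793) ⇒ ln A = ln(6.543)/0.2793 = 6.7254
A = e^6.7254 ≈ 833.3 ha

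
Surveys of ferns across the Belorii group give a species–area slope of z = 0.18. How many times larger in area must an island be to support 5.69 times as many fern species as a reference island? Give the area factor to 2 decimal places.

15669.97

(A₂/A₁)^0.18 = 5.69, so A₂/A₁ = 5.69^(1/0.18) = 5.69^5.556
ln(A₂/A₁) = ln 5.69 / 0.18 = 1.7387 / 0.18 = 9.6595
A₂/A₁ = e^9.6595 ≈ 15670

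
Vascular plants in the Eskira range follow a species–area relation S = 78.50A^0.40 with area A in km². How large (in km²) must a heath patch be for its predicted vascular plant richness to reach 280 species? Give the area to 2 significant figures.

280 = 78.5 × A^0.4  ⇒  A^0.4 = 280/78.5 = 3.567
ln A = ln(3.567) / 0.4 = 1.2717 / 0.4 = 3.1792
A = e^3.1792 ≈ 24.03 km²

24 km²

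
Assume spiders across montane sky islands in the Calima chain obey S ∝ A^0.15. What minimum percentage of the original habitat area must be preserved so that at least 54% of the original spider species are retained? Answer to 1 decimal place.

Need (A_new/A_old)^0.15 = 0.54, so A_new/A_old = 0.54^(1/0.15) = 0.54^6.667
ln(A_new/A_old) = ln 0.54 / 0.15 = -0.6162 / 0.15 = -4.1079
A_new/A_old = e^-4.1079 ≈ 0.01644

1.6%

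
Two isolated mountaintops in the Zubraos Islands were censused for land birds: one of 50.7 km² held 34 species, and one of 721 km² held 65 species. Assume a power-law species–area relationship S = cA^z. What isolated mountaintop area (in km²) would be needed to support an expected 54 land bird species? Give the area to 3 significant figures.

z = ln(65/34) / ln(721/50.7) = 0.6480 / 2.6547 = 0.2441
c = 34 / 50.7^0.2441 = 34 / 2.607 = 13.04
A = (54/13.04)^(1/0.2441) ⇒ ln A = ln(4.141)/0.2441 = 5.8211
A = e^5.8211 ≈ 337.3 km²

337 km²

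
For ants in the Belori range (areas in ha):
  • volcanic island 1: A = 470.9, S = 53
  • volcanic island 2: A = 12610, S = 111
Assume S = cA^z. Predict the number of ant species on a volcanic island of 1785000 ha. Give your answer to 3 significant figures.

338

z = ln(111/53) / ln(12610/470.9) = 0.7392 / 3.2876 = 0.2249
c = 53 / 470.9^0.2249 = 53 / 3.99 = 13.28
S₃ = 13.28 × 1785000^0.2249 = 13.28 × 25.45 ≈ 338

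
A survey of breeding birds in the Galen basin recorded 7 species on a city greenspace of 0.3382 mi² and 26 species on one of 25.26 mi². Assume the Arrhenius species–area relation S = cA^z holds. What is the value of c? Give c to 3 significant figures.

z = ln(S₂/S₁) / ln(A₂/A₁) = ln(26/7) / ln(25.26/0.3382) = 1.3122 / 4.3133 = 0.3042
c = S₁ / A₁^z = 7 / 0.3382^0.3042 = 7 / 0.7191 = 9.735

9.73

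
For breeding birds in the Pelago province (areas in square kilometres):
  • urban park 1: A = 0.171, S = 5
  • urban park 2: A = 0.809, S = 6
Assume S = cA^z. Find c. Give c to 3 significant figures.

z = ln(S₂/S₁) / ln(A₂/A₁) = ln(6/5) / ln(0.809/0.171) = 0.1823 / 1.5541 = 0.1173
c = S₁ / A₁^z = 5 / 0.171^0.1173 = 5 / 0.8129 = 6.151

6.15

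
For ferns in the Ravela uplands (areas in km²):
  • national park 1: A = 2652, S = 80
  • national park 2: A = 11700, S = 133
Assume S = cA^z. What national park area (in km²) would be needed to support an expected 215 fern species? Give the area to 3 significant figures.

z = ln(133/80) / ln(11700/2652) = 0.5083 / 1.4843 = 0.3425
c = 80 / 2652^0.3425 = 80 / 14.88 = 5.378
A = (215/5.378)^(1/0.3425) ⇒ ln A = ln(39.98)/0.3425 = 10.7698
A = e^10.7698 ≈ 47561 km²

47600 km²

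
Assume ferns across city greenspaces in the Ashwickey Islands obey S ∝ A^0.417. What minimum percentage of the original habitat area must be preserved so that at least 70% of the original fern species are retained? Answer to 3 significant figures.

Need (A_new/A_old)^0.417 = 0.7, so A_new/A_old = 0.7^(1/0.417) = 0.7^2.398
ln(A_new/A_old) = ln 0.7 / 0.417 = -0.3567 / 0.417 = -0.8553
A_new/A_old = e^-0.8553 ≈ 0.4251

42.5%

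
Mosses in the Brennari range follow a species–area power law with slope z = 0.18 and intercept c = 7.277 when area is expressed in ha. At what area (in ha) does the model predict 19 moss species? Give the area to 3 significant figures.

207 ha

19 = 7.277 × A^0.18  ⇒  A^0.18 = 19/7.277 = 2.611
ln A = ln(2.611) / 0.18 = 0.9597 / 0.18 = 5.3318
A = e^5.3318 ≈ 206.8 ha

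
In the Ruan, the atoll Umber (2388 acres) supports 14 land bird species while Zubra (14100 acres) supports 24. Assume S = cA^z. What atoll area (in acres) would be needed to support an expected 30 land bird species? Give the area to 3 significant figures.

29400 acres

z = ln(24/14) / ln(14100/2388) = 0.5390 / 1.7757 = 0.3035
c = 14 / 2388^0.3035 = 14 / 10.6 = 1.321
A = (30/1.321)^(1/0.3035) ⇒ ln A = ln(22.72)/0.3035 = 10.2891
A = e^10.2891 ≈ 29410 acres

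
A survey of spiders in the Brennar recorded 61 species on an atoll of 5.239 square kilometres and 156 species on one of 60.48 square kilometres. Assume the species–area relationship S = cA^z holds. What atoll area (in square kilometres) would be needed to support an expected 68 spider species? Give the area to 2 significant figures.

7.0 square kilometres

z = ln(156/61) / ln(60.48/5.239) = 0.9390 / 2.4462 = 0.3839
c = 61 / 5.239^0.3839 = 61 / 1.888 = 32.3
A = (68/32.3)^(1/0.3839) ⇒ ln A = ln(2.105)/0.3839 = 1.9391
A = e^1.9391 ≈ 6.953 square kilometres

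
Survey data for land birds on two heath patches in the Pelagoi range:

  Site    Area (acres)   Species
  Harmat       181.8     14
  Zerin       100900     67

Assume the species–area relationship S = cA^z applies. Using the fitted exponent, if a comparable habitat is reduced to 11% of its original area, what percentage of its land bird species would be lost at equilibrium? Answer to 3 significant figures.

z = ln(67/14) / ln(100900/181.8) = 1.5656 / 6.3190 = 0.2478
S_new/S_old = (A_new/A_old)^z = 0.11^0.2478 = exp(0.2478 × -2.2073) = 0.5787
Fraction lost = 1 − 0.5787 = 0.4213

42.1%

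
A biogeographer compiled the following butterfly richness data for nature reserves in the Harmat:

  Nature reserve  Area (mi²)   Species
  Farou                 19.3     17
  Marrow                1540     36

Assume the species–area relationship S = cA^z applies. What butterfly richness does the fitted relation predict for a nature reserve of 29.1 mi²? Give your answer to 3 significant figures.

z = ln(36/17) / ln(1540/19.3) = 0.7503 / 4.3794 = 0.1713
c = 17 / 19.3^0.1713 = 17 / 1.661 = 10.24
S₃ = 10.24 × 29.1^0.1713 = 10.24 × 1.782 ≈ 18.24

18.2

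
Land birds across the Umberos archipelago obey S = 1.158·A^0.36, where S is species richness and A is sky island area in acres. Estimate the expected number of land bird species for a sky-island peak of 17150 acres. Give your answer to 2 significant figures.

39

S = 1.158 × 17150^0.36 = 1.158 × 33.45 ≈ 38.73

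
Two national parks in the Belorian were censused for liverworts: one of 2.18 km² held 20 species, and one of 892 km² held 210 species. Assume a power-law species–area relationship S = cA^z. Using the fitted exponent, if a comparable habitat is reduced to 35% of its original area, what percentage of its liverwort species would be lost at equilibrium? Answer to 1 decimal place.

z = ln(210/20) / ln(892/2.18) = 2.3514 / 6.0141 = 0.3910
S_new/S_old = (A_new/A_old)^z = 0.35^0.3910 = exp(0.3910 × -1.0498) = 0.6633
Fraction lost = 1 − 0.6633 = 0.3367

33.7%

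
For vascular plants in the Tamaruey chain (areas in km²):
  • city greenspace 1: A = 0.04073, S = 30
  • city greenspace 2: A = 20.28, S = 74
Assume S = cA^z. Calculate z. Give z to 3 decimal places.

Taking logs: ln S = ln c + z ln A, so z = (ln S₂ − ln S₁)/(ln A₂ − ln A₁).
z = ln(74/30) / ln(20.28/0.04073) = ln(2.467) / ln(497.9) = 0.9029 / 6.2104 = 0.1454

0.145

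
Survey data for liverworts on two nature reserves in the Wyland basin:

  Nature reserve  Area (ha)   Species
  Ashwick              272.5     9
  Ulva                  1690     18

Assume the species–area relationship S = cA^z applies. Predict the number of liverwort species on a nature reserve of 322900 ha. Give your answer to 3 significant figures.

132

z = ln(18/9) / ln(1690/272.5) = 0.6931 / 1.8248 = 0.3798
c = 9 / 272.5^0.3798 = 9 / 8.415 = 1.07
S₃ = 1.07 × 322900^0.3798 = 1.07 × 123.8 ≈ 132.4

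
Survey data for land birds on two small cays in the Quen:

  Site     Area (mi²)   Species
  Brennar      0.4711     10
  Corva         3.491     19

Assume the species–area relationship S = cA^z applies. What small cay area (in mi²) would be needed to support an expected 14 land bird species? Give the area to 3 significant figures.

z = ln(19/10) / ln(3.491/0.4711) = 0.6419 / 2.0029 = 0.3205
c = 10 / 0.4711^0.3205 = 10 / 0.7857 = 12.73
A = (14/12.73)^(1/0.3205) ⇒ ln A = ln(1.1)/0.3205 = 0.2973
A = e^0.2973 ≈ 1.346 mi²

1.35 mi²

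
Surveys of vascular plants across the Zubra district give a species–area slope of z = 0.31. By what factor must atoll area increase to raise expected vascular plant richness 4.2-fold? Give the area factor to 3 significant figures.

(A₂/A₁)^0.31 = 4.2, so A₂/A₁ = 4.2^(1/0.31) = 4.2^3.226
ln(A₂/A₁) = ln 4.2 / 0.31 = 1.4351 / 0.31 = 4.6293
A₂/A₁ = e^4.6293 ≈ 102.4

102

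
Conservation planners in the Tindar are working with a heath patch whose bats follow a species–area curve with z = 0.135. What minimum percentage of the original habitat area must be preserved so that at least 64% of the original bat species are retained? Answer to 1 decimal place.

3.7%

Need (A_new/A_old)^0.135 = 0.64, so A_new/A_old = 0.64^(1/0.135) = 0.64^7.407
ln(A_new/A_old) = ln 0.64 / 0.135 = -0.4463 / 0.135 = -3.3058
A_new/A_old = e^-3.3058 ≈ 0.03667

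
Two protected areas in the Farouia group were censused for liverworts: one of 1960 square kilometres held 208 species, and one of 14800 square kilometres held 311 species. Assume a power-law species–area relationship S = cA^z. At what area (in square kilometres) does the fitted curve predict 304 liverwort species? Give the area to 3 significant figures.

13200 square kilometres

z = ln(311/208) / ln(14800/1960) = 0.4023 / 2.0217 = 0.1990
c = 208 / 1960^0.1990 = 208 / 4.519 = 46.03
A = (304/46.03)^(1/0.1990) ⇒ ln A = ln(6.605)/0.1990 = 9.4880
A = e^9.4880 ≈ 13200 square kilometres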